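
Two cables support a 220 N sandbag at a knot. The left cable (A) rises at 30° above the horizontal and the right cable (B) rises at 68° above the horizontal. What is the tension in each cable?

T_A = 83.22 N, T_B = 192.4 N

ΣF_x = 0: −T_A·cos30° + T_B·cos68° = 0 → T_B = 2.31183·T_A.
ΣF_y = 0: T_A·sin30° + T_B·sin68° = 220.
Substitute: T_A·(0.5 + 2.31183·0.927184) = 220 → T_A = 83.2233 ≈ 83.22 N.
Then T_B = 2.31183 × 83.2233 = 192.4 N.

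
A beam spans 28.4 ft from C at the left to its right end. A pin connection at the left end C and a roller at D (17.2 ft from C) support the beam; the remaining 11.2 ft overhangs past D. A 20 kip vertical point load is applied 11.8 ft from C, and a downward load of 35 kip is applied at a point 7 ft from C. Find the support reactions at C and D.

C_x = 0, C_y = 27.03 kip, D_y = 27.97 kip

Moments about C: D_y·17.2 − 20·11.8 − 35·7 = 0 → D_y = 481/17.2 = 27.9651 ≈ 27.97 kip.
ΣF_y = 0: C_y + 27.9651 − 20 − 35 = 0 → C_y = 27.03 kip.
ΣF_x = 0: no horizontal applied forces, so C_x = 0.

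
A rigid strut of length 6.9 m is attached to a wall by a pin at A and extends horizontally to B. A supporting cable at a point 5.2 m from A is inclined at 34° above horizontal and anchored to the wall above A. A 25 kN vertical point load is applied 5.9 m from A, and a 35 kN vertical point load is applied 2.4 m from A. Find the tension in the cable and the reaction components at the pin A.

T = 79.61 kN, A_x = 66.00 kN, A_y = 15.48 kN

ΣM about A: T·sin34°·5.2 − 25·5.9 − 35·2.4 = 0 → T = 231.5/(5.2·0.559193) = 79.6134 ≈ 79.61 kN.
ΣF_x = 0: A_x − T·cos34° = 0 → A_x = 79.6134 × 0.829038 = 66.00 kN.
ΣF_y = 0: A_y + T·sin34° − 25 − 35 = 0 → A_y = 60 − 79.6134 × 0.559193 = 15.48 kN.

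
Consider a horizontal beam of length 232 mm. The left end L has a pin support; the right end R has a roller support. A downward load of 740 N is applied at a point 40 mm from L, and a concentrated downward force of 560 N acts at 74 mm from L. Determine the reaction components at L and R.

L_x = 0, L_y = 993.8 N, R_y = 306.2 N

ΣM about L: R_y·232 − 740·40 − 560·74 = 0 → R_y = 71040/232 = 306.207 ≈ 306.2 N.
ΣF_y = 0: L_y + 306.207 − 740 − 560 = 0 → L_y = 993.8 N.
ΣF_x = 0: no horizontal applied forces, so L_x = 0.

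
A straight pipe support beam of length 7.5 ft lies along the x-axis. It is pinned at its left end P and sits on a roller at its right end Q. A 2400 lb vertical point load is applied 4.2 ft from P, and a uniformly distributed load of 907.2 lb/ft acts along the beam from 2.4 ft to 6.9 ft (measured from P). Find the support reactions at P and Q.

P_x = 0, P_y = 2607 lb, Q_y = 3875 lb

Resultant of the distributed load: 907.2 × 4.5 = 4082.4 lb at 4.65 ft from P.
Taking moments about P: Q_y·7.5 − 2400·4.2 − (907.2·4.5)·4.65 = 0 → Q_y = 29063.16/7.5 = 3875.09 ≈ 3875 lb.
ΣF_y = 0: P_y + 3875.09 − 2400 − 907.2·4.5 = 0 → P_y = 2607 lb.
ΣF_x = 0: no horizontal applied forces, so P_x = 0.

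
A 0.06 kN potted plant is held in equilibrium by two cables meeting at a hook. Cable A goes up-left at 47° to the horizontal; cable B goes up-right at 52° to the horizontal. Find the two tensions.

T_A = 0.03740 kN, T_B = 0.04143 kN

ΣF_x = 0: −T_A·cos47° + T_B·cos52° = 0 → T_B = 1.10775·T_A.
ΣF_y = 0: T_A·sin47° + T_B·sin52° = 0.06.
Substitute: T_A·(0.731354 + 1.10775·0.788011) = 0.06 → T_A = 0.0374001 ≈ 0.03740 kN.
Then T_B = 1.10775 × 0.0374001 = 0.04143 kN.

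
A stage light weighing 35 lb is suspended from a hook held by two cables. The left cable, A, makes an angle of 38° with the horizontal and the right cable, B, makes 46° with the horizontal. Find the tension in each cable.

T_A = 24.45 lb, T_B = 27.73 lb

ΣF_x = 0: −T_A·cos38° + T_B·cos46° = 0 → T_B = 1.13439·T_A.
ΣF_y = 0: T_A·sin38° + T_B·sin46° = 35.
Substitute: T_A·(0.615661 + 1.13439·0.71934) = 35 → T_A = 24.4469 ≈ 24.45 lb.
Then T_B = 1.13439 × 24.4469 = 27.73 lb.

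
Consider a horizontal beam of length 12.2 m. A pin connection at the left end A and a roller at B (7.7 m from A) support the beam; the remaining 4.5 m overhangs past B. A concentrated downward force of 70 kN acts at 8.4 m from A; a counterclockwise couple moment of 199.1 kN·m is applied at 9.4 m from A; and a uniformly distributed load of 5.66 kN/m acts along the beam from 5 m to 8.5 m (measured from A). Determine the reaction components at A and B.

Resultant of the distributed load: 5.66 × 3.5 = 19.81 kN at 6.75 m from A.
Taking moments about A: B_y·7.7 − 70·8.4 + 199.1 − (5.66·3.5)·6.75 = 0 → B_y = 522.6175/7.7 = 67.8724 ≈ 67.87 kN.
ΣF_y = 0: A_y + 67.8724 − 70 − 5.66·3.5 = 0 → A_y = 21.94 kN.
ΣF_x = 0: no horizontal applied forces, so A_x = 0.

A_x = 0, A_y = 21.94 kN, B_y = 67.87 kN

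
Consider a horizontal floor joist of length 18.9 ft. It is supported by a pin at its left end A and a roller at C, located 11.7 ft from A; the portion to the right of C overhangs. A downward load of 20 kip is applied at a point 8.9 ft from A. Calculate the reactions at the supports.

A_x = 0, A_y = 4.786 kip, C_y = 15.21 kip

Moments about A: C_y·11.7 − 20·8.9 = 0 → C_y = 178/11.7 = 15.2137 ≈ 15.21 kip.
ΣF_y = 0: A_y + 15.2137 − 20 = 0 → A_y = 4.786 kip.
ΣF_x = 0: no horizontal applied forces, so A_x = 0.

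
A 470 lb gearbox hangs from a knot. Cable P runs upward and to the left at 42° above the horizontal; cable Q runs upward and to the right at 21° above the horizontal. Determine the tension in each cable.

ΣF_x = 0: −T_P·cos42° + T_Q·cos21° = 0 → T_Q = 0.796016·T_P.
ΣF_y = 0: T_P·sin42° + T_Q·sin21° = 470.
Substitute: T_P·(0.669131 + 0.796016·0.358368) = 470 → T_P = 492.457 ≈ 492.5 lb.
Then T_Q = 0.796016 × 492.457 = 392.0 lb.

T_P = 492.5 lb, T_Q = 392.0 lb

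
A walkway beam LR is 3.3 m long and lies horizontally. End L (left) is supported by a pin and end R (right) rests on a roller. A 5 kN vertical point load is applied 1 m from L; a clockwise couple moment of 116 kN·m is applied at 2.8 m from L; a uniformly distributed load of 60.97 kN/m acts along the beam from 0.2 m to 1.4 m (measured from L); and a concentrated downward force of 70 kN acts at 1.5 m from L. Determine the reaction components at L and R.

L_x = 0, L_y = 61.94 kN, R_y = 86.22 kN

Resultant of the distributed load: 60.97 × 1.2 = 73.164 kN at 0.8 m from L.
Moments about L: R_y·3.3 − 5·1 − 116 − (60.97·1.2)·0.8 − 70·1.5 = 0 → R_y = 284.5312/3.3 = 86.2216 ≈ 86.22 kN.
ΣF_y = 0: L_y + 86.2216 − 5 − 60.97·1.2 − 70 = 0 → L_y = 61.94 kN.
ΣF_x = 0: no horizontal applied forces, so L_x = 0.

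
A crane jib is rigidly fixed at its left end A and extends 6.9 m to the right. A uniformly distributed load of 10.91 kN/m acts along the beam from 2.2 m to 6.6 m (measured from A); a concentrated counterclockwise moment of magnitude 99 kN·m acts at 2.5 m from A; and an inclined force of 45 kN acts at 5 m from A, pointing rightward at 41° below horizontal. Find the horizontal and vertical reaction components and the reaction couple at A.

Resultant of the distributed load: 10.91 × 4.4 = 48.004 kN at 4.4 m from A.
ΣF_x = 0: A_x + 45·cos41° = 0 → A_x = -33.96 kN.
ΣF_y = 0: A_y − 10.91·4.4 − 45·sin41° = 0 → A_y = 77.53 kN.
ΣM about A: M_A − (10.91·4.4)·4.4 + 99 − 45·sin41°·5 = 0 → M_A = 259.8 kN·m.

A_x = -33.96 kN, A_y = 77.53 kN, M_A = 259.8 kN·m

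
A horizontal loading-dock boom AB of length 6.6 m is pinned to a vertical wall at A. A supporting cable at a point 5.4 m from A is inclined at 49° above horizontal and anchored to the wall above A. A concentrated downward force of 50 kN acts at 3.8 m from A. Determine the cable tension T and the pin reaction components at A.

ΣM about A: T·sin49°·5.4 − 50·3.8 = 0 → T = 190/(5.4·0.75471) = 46.6208 ≈ 46.62 kN.
ΣF_x = 0: A_x − T·cos49° = 0 → A_x = 46.6208 × 0.656059 = 30.59 kN.
ΣF_y = 0: A_y + T·sin49° − 50 = 0 → A_y = 50 − 46.6208 × 0.75471 = 14.81 kN.

T = 46.62 kN, A_x = 30.59 kN, A_y = 14.81 kN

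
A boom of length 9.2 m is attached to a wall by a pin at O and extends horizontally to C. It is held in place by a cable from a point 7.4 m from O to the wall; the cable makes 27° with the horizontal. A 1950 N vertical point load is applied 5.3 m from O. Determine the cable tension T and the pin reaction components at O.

T = 3076 N, O_x = 2741 N, O_y = 553.4 N

ΣM about O: T·sin27°·7.4 − 1950·5.3 = 0 → T = 10335/(7.4·0.45399) = 3076.33 ≈ 3076 N.
ΣF_x = 0: O_x − T·cos27° = 0 → O_x = 3076.33 × 0.891007 = 2741 N.
ΣF_y = 0: O_y + T·sin27° − 1950 = 0 → O_y = 1950 − 3076.33 × 0.45399 = 553.4 N.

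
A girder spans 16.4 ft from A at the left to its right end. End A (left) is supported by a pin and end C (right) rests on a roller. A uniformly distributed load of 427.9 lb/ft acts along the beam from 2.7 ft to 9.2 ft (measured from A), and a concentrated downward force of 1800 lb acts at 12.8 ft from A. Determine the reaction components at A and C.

A_x = 0, A_y = 2167 lb, C_y = 2414 lb

Resultant of the distributed load: 427.9 × 6.5 = 2781.35 lb at 5.95 ft from A.
ΣM about A: C_y·16.4 − (427.9·6.5)·5.95 − 1800·12.8 = 0 → C_y = 39589.0325/16.4 = 2413.97 ≈ 2414 lb.
ΣF_y = 0: A_y + 2413.97 − 427.9·6.5 − 1800 = 0 → A_y = 2167 lb.
ΣF_x = 0: no horizontal applied forces, so A_x = 0.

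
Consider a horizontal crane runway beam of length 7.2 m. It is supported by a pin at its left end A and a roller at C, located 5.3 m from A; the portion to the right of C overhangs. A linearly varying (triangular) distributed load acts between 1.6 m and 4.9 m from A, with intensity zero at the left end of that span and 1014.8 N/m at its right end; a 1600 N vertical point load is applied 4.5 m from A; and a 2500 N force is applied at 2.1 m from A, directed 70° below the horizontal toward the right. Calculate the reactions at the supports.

Resultant of the triangular load: ½ × 1014.8 × 3.3 = 1674.42 N, acting at 3.8 m from A (one-third of the span from the peak).
Moments about A: C_y·5.3 − (½·1014.8·3.3)·3.8 − 1600·4.5 − 2500·sin70°·2.1 = 0 → C_y = 18496.2/5.3 = 3489.85 ≈ 3490 N.
ΣF_y = 0: A_y + 3489.85 − ½·1014.8·3.3 − 1600 − 2500·sin70° = 0 → A_y = 2134 N.
ΣF_x = 0: A_x + 2500·cos70° = 0 → A_x = -855.1 N.

A_x = -855.1 N, A_y = 2134 N, C_y = 3490 N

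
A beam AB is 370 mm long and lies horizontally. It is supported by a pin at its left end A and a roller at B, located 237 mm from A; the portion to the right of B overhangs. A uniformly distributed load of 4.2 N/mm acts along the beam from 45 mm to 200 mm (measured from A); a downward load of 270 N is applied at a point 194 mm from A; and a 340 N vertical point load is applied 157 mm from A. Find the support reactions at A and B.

Resultant of the distributed load: 4.2 × 155 = 651 N at 122.5 mm from A.
Taking moments about A: B_y·237 − (4.2·155)·122.5 − 270·194 − 340·157 = 0 → B_y = 185507.5/237 = 782.732 ≈ 782.7 N.
ΣF_y = 0: A_y + 782.732 − 4.2·155 − 270 − 340 = 0 → A_y = 478.3 N.
ΣF_x = 0: no horizontal applied forces, so A_x = 0.

A_x = 0, A_y = 478.3 N, B_y = 782.7 N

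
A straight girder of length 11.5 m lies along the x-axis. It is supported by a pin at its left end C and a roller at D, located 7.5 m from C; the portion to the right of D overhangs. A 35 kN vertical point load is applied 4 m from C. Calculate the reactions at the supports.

Moments about C: D_y·7.5 − 35·4 = 0 → D_y = 140/7.5 = 18.6667 ≈ 18.67 kN.
ΣF_y = 0: C_y + 18.6667 − 35 = 0 → C_y = 16.33 kN.
ΣF_x = 0: no horizontal applied forces, so C_x = 0.

C_x = 0, C_y = 16.33 kN, D_y = 18.67 kN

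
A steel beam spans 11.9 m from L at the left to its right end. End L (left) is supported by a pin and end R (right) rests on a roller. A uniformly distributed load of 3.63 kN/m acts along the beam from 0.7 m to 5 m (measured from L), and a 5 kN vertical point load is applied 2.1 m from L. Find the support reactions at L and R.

L_x = 0, L_y = 15.99 kN, R_y = 4.621 kN

Resultant of the distributed load: 3.63 × 4.3 = 15.609 kN at 2.85 m from L.
ΣM about L: R_y·11.9 − (3.63·4.3)·2.85 − 5·2.1 = 0 → R_y = 54.98565/11.9 = 4.62064 ≈ 4.621 kN.
ΣF_y = 0: L_y + 4.62064 − 3.63·4.3 − 5 = 0 → L_y = 15.99 kN.
ΣF_x = 0: no horizontal applied forces, so L_x = 0.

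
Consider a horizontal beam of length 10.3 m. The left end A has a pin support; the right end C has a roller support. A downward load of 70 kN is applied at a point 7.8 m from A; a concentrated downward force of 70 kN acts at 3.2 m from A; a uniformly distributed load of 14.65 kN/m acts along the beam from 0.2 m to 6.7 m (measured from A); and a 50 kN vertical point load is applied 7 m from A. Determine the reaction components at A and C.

A_x = 0, A_y = 144.6 kN, C_y = 140.6 kN

Resultant of the distributed load: 14.65 × 6.5 = 95.225 kN at 3.45 m from A.
ΣM about A: C_y·10.3 − 70·7.8 − 70·3.2 − (14.65·6.5)·3.45 − 50·7 = 0 → C_y = 1448.52625/10.3 = 140.634 ≈ 140.6 kN.
ΣF_y = 0: A_y + 140.634 − 70 − 70 − 14.65·6.5 − 50 = 0 → A_y = 144.6 kN.
ΣF_x = 0: no horizontal applied forces, so A_x = 0.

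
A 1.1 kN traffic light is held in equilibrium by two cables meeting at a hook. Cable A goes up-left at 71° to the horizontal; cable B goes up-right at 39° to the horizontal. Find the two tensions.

T_A = 0.9097 kN, T_B = 0.3811 kN

ΣF_x = 0: −T_A·cos71° + T_B·cos39° = 0 → T_B = 0.418928·T_A.
ΣF_y = 0: T_A·sin71° + T_B·sin39° = 1.1.
Substitute: T_A·(0.945519 + 0.418928·0.62932) = 1.1 → T_A = 0.909723 ≈ 0.9097 kN.
Then T_B = 0.418928 × 0.909723 = 0.3811 kN.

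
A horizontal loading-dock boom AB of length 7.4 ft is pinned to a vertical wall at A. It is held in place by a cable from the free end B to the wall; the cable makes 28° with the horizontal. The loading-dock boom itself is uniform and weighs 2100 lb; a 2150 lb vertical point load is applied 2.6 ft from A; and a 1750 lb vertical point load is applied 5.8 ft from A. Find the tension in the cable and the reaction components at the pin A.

T = 6767 lb, A_x = 5975 lb, A_y = 2823 lb

ΣM about A: T·sin28°·7.4 − 2100·3.7 − 2150·2.6 − 1750·5.8 = 0 → T = 23510/(7.4·0.469472) = 6767.23 ≈ 6767 lb.
ΣF_x = 0: A_x − T·cos28° = 0 → A_x = 6767.23 × 0.882948 = 5975 lb.
ΣF_y = 0: A_y + T·sin28° − 2100 − 2150 − 1750 = 0 → A_y = 6000 − 6767.23 × 0.469472 = 2823 lb.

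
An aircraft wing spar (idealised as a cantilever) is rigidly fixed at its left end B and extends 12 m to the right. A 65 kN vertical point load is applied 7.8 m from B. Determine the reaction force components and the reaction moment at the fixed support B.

ΣF_x = 0: B_x = 0.
ΣF_y = 0: B_y − 65 = 0 → B_y = 65.00 kN.
ΣM about B: M_B − 65·7.8 = 0 → M_B = 507.0 kN·m.

B_x = 0, B_y = 65.00 kN, M_B = 507.0 kN·m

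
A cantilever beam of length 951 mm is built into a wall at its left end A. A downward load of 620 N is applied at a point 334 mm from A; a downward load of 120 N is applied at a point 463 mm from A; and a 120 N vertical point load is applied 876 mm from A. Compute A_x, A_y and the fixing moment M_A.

ΣF_x = 0: A_x = 0.
ΣF_y = 0: A_y − 620 − 120 − 120 = 0 → A_y = 860.0 N.
ΣM about A: M_A − 620·334 − 120·463 − 120·876 = 0 → M_A = 367800 N·mm.

A_x = 0, A_y = 860.0 N, M_A = 367800 N·mm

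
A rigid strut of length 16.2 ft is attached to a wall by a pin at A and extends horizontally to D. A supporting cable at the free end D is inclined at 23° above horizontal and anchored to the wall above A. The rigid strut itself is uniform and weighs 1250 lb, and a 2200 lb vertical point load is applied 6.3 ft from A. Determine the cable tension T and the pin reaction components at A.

T = 3789 lb, A_x = 3488 lb, A_y = 1969 lb

ΣM about A: T·sin23°·16.2 − 1250·8.1 − 2200·6.3 = 0 → T = 23985/(16.2·0.390731) = 3789.19 ≈ 3789 lb.
ΣF_x = 0: A_x − T·cos23° = 0 → A_x = 3789.19 × 0.920505 = 3488 lb.
ΣF_y = 0: A_y + T·sin23° − 1250 − 2200 = 0 → A_y = 3450 − 3789.19 × 0.390731 = 1969 lb.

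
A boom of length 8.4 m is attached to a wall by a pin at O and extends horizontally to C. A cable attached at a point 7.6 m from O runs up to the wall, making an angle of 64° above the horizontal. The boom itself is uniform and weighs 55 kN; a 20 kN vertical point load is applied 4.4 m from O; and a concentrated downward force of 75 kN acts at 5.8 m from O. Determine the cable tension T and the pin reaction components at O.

ΣM about O: T·sin64°·7.6 − 55·4.2 − 20·4.4 − 75·5.8 = 0 → T = 754/(7.6·0.898794) = 110.382 ≈ 110.4 kN.
ΣF_x = 0: O_x − T·cos64° = 0 → O_x = 110.382 × 0.438371 = 48.39 kN.
ΣF_y = 0: O_y + T·sin64° − 55 − 20 − 75 = 0 → O_y = 150 − 110.382 × 0.898794 = 50.79 kN.

T = 110.4 kN, O_x = 48.39 kN, O_y = 50.79 kN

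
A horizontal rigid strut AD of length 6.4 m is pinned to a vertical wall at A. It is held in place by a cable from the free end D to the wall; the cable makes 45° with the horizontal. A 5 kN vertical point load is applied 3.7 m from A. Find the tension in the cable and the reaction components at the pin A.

T = 4.088 kN, A_x = 2.891 kN, A_y = 2.109 kN

ΣM about A: T·sin45°·6.4 − 5·3.7 = 0 → T = 18.5/(6.4·0.707107) = 4.08796 ≈ 4.088 kN.
ΣF_x = 0: A_x − T·cos45° = 0 → A_x = 4.08796 × 0.707107 = 2.891 kN.
ΣF_y = 0: A_y + T·sin45° − 5 = 0 → A_y = 5 − 4.08796 × 0.707107 = 2.109 kN.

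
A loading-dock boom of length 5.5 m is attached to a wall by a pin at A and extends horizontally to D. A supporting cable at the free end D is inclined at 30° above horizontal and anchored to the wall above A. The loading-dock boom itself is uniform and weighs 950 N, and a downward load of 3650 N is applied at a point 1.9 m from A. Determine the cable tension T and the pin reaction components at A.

ΣM about A: T·sin30°·5.5 − 950·2.75 − 3650·1.9 = 0 → T = 9547.5/(5.5·0.5) = 3471.82 ≈ 3472 N.
ΣF_x = 0: A_x − T·cos30° = 0 → A_x = 3471.82 × 0.866025 = 3007 N.
ΣF_y = 0: A_y + T·sin30° − 950 − 3650 = 0 → A_y = 4600 − 3471.82 × 0.5 = 2864 N.

T = 3472 N, A_x = 3007 N, A_y = 2864 N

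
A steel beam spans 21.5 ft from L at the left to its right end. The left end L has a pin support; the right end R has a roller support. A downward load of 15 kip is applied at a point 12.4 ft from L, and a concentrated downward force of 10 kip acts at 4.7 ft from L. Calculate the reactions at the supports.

L_x = 0, L_y = 14.16 kip, R_y = 10.84 kip

ΣM about L: R_y·21.5 − 15·12.4 − 10·4.7 = 0 → R_y = 233/21.5 = 10.8372 ≈ 10.84 kip.
ΣF_y = 0: L_y + 10.8372 − 15 − 10 = 0 → L_y = 14.16 kip.
ΣF_x = 0: no horizontal applied forces, so L_x = 0.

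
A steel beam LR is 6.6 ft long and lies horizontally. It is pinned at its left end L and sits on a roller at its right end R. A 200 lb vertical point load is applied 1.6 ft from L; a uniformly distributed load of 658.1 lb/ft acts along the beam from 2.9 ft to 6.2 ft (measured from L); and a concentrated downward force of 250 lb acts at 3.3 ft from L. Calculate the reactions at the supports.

L_x = 0, L_y = 951.1 lb, R_y = 1671 lb

Resultant of the distributed load: 658.1 × 3.3 = 2171.73 lb at 4.55 ft from L.
Moments about L: R_y·6.6 − 200·1.6 − (658.1·3.3)·4.55 − 250·3.3 = 0 → R_y = 11026.3715/6.6 = 1670.66 ≈ 1671 lb.
ΣF_y = 0: L_y + 1670.66 − 200 − 658.1·3.3 − 250 = 0 → L_y = 951.1 lb.
ΣF_x = 0: no horizontal applied forces, so L_x = 0.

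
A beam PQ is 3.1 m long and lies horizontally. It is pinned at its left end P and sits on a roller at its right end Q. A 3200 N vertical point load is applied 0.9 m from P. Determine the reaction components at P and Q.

Taking moments about P: Q_y·3.1 − 3200·0.9 = 0 → Q_y = 2880/3.1 = 929.032 ≈ 929.0 N.
ΣF_y = 0: P_y + 929.032 − 3200 = 0 → P_y = 2271 N.
ΣF_x = 0: no horizontal applied forces, so P_x = 0.

P_x = 0, P_y = 2271 N, Q_y = 929.0 N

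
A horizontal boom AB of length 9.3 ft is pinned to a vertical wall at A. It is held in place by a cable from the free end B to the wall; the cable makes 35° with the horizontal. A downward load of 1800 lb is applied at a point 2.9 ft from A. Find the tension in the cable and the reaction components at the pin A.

T = 978.6 lb, A_x = 801.6 lb, A_y = 1239 lb

ΣM about A: T·sin35°·9.3 − 1800·2.9 = 0 → T = 5220/(9.3·0.573576) = 978.581 ≈ 978.6 lb.
ΣF_x = 0: A_x − T·cos35° = 0 → A_x = 978.581 × 0.819152 = 801.6 lb.
ΣF_y = 0: A_y + T·sin35° − 1800 = 0 → A_y = 1800 − 978.581 × 0.573576 = 1239 lb.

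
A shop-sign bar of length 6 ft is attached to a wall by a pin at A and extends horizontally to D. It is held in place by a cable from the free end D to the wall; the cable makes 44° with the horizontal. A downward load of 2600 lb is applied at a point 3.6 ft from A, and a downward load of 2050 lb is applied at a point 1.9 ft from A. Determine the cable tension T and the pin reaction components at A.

ΣM about A: T·sin44°·6 − 2600·3.6 − 2050·1.9 = 0 → T = 13255/(6·0.694658) = 3180.22 ≈ 3180 lb.
ΣF_x = 0: A_x − T·cos44° = 0 → A_x = 3180.22 × 0.71934 = 2288 lb.
ΣF_y = 0: A_y + T·sin44° − 2600 − 2050 = 0 → A_y = 4650 − 3180.22 × 0.694658 = 2441 lb.

T = 3180 lb, A_x = 2288 lb, A_y = 2441 lb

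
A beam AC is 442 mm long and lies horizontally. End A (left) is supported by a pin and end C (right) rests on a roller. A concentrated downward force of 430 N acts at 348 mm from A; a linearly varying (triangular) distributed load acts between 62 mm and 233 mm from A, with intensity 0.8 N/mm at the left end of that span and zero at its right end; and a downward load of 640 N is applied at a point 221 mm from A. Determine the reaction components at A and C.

A_x = 0, A_y = 461.4 N, C_y = 677.0 N

Resultant of the triangular load: ½ × 0.8 × 171 = 68.4 N, acting at 119 mm from A (one-third of the span from the peak).
ΣM about A: C_y·442 − 430·348 − (½·0.8·171)·119 − 640·221 = 0 → C_y = 299219.6/442 = 676.967 ≈ 677.0 N.
ΣF_y = 0: A_y + 676.967 − 430 − ½·0.8·171 − 640 = 0 → A_y = 461.4 N.
ΣF_x = 0: no horizontal applied forces, so A_x = 0.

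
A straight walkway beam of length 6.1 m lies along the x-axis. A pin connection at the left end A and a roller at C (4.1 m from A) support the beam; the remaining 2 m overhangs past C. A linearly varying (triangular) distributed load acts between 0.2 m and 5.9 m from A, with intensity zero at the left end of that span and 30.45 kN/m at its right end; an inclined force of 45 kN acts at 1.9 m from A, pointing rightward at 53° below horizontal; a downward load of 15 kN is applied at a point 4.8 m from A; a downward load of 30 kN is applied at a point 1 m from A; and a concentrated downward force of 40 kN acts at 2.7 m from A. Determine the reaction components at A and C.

Resultant of the triangular load: ½ × 30.45 × 5.7 = 86.7825 kN, acting at 4 m from A (one-third of the span from the peak).
Moments about A: C_y·4.1 − (½·30.45·5.7)·4 − 45·sin53°·1.9 − 15·4.8 − 30·1 − 40·2.7 = 0 → C_y = 625.413/4.1 = 152.54 ≈ 152.5 kN.
ΣF_y = 0: A_y + 152.54 − ½·30.45·5.7 − 45·sin53° − 15 − 30 − 40 = 0 → A_y = 55.18 kN.
ΣF_x = 0: A_x + 45·cos53° = 0 → A_x = -27.08 kN.

A_x = -27.08 kN, A_y = 55.18 kN, C_y = 152.5 kN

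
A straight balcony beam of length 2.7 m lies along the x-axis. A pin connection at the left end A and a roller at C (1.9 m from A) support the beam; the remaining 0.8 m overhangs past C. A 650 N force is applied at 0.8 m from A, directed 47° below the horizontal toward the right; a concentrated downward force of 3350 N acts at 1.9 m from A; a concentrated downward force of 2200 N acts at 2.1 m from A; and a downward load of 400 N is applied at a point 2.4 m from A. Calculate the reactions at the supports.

A_x = -443.3 N, A_y = -61.62 N, C_y = 6487 N

Moments about A: C_y·1.9 − 650·sin47°·0.8 − 3350·1.9 − 2200·2.1 − 400·2.4 = 0 → C_y = 12325.3/1.9 = 6487 N.
ΣF_y = 0: A_y + 6487 − 650·sin47° − 3350 − 2200 − 400 = 0 → A_y = -61.62 N.
ΣF_x = 0: A_x + 650·cos47° = 0 → A_x = -443.3 N.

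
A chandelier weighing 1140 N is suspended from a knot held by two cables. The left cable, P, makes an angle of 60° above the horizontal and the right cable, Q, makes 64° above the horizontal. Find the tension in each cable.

T_P = 602.8 N, T_Q = 687.5 N

ΣF_x = 0: −T_P·cos60° + T_Q·cos64° = 0 → T_Q = 1.14059·T_P.
ΣF_y = 0: T_P·sin60° + T_Q·sin64° = 1140.
Substitute: T_P·(0.866025 + 1.14059·0.898794) = 1140 → T_P = 602.798 ≈ 602.8 N.
Then T_Q = 1.14059 × 602.798 = 687.5 N.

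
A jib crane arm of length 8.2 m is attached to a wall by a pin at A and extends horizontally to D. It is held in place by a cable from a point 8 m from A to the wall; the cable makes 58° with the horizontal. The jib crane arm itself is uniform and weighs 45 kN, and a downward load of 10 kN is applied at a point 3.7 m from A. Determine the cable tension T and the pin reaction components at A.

T = 32.65 kN, A_x = 17.30 kN, A_y = 27.31 kN

ΣM about A: T·sin58°·8 − 45·4.1 − 10·3.7 = 0 → T = 221.5/(8·0.848048) = 32.6485 ≈ 32.65 kN.
ΣF_x = 0: A_x − T·cos58° = 0 → A_x = 32.6485 × 0.529919 = 17.30 kN.
ΣF_y = 0: A_y + T·sin58° − 45 − 10 = 0 → A_y = 55 − 32.6485 × 0.848048 = 27.31 kN.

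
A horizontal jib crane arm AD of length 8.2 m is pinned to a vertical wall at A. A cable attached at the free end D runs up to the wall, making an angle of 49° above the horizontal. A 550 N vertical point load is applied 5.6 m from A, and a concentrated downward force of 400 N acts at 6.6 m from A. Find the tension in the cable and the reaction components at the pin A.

ΣM about A: T·sin49°·8.2 − 550·5.6 − 400·6.6 = 0 → T = 5720/(8.2·0.75471) = 924.277 ≈ 924.3 N.
ΣF_x = 0: A_x − T·cos49° = 0 → A_x = 924.277 × 0.656059 = 606.4 N.
ΣF_y = 0: A_y + T·sin49° − 550 − 400 = 0 → A_y = 950 − 924.277 × 0.75471 = 252.4 N.

T = 924.3 N, A_x = 606.4 N, A_y = 252.4 N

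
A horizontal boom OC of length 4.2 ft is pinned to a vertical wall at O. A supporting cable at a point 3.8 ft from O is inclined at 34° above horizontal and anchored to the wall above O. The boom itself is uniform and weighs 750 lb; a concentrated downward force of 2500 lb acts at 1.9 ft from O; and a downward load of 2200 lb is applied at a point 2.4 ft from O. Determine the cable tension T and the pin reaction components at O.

T = 5461 lb, O_x = 4528 lb, O_y = 2396 lb

ΣM about O: T·sin34°·3.8 − 750·2.1 − 2500·1.9 − 2200·2.4 = 0 → T = 11605/(3.8·0.559193) = 5461.35 ≈ 5461 lb.
ΣF_x = 0: O_x − T·cos34° = 0 → O_x = 5461.35 × 0.829038 = 4528 lb.
ΣF_y = 0: O_y + T·sin34° − 750 − 2500 − 2200 = 0 → O_y = 5450 − 5461.35 × 0.559193 = 2396 lb.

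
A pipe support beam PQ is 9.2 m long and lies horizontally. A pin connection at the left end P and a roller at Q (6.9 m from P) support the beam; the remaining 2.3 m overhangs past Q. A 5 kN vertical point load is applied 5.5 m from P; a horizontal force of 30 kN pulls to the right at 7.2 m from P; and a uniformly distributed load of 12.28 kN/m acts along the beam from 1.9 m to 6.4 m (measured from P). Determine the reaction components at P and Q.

Resultant of the distributed load: 12.28 × 4.5 = 55.26 kN at 4.15 m from P.
ΣM about P: Q_y·6.9 − 5·5.5 − (12.28·4.5)·4.15 = 0 → Q_y = 256.829/6.9 = 37.2216 ≈ 37.22 kN.
ΣF_y = 0: P_y + 37.2216 − 5 − 12.28·4.5 = 0 → P_y = 23.04 kN.
ΣF_x = 0: P_x + 30 = 0 → P_x = -30.00 kN.

P_x = -30.00 kN, P_y = 23.04 kN, Q_y = 37.22 kN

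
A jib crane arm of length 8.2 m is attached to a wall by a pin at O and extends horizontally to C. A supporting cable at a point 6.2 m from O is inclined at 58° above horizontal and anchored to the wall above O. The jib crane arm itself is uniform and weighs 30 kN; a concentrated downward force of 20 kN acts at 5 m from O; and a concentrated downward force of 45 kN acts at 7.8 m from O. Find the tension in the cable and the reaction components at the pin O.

ΣM about O: T·sin58°·6.2 − 30·4.1 − 20·5 − 45·7.8 = 0 → T = 574/(6.2·0.848048) = 109.169 ≈ 109.2 kN.
ΣF_x = 0: O_x − T·cos58° = 0 → O_x = 109.169 × 0.529919 = 57.85 kN.
ΣF_y = 0: O_y + T·sin58° − 30 − 20 − 45 = 0 → O_y = 95 − 109.169 × 0.848048 = 2.419 kN.

T = 109.2 kN, O_x = 57.85 kN, O_y = 2.419 kN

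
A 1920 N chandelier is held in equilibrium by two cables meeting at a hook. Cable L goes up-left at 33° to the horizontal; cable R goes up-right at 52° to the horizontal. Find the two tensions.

ΣF_x = 0: −T_L·cos33° + T_R·cos52° = 0 → T_R = 1.36223·T_L.
ΣF_y = 0: T_L·sin33° + T_R·sin52° = 1920.
Substitute: T_L·(0.544639 + 1.36223·0.788011) = 1920 → T_L = 1186.58 ≈ 1187 N.
Then T_R = 1.36223 × 1186.58 = 1616 N.

T_L = 1187 N, T_R = 1616 N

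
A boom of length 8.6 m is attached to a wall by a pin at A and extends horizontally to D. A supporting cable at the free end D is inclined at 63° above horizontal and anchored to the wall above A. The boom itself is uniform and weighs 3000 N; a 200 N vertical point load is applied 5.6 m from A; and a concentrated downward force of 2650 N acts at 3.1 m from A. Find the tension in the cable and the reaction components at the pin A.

ΣM about A: T·sin63°·8.6 − 3000·4.3 − 200·5.6 − 2650·3.1 = 0 → T = 22235/(8.6·0.891007) = 2901.73 ≈ 2902 N.
ΣF_x = 0: A_x − T·cos63° = 0 → A_x = 2901.73 × 0.45399 = 1317 N.
ΣF_y = 0: A_y + T·sin63° − 3000 − 200 − 2650 = 0 → A_y = 5850 − 2901.73 × 0.891007 = 3265 N.

T = 2902 N, A_x = 1317 N, A_y = 3265 N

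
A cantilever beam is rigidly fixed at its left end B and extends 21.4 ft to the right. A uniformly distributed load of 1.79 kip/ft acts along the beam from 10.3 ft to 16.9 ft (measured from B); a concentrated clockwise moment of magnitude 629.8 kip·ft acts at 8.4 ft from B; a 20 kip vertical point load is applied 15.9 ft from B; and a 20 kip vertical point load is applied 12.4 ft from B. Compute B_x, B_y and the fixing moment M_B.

Resultant of the distributed load: 1.79 × 6.6 = 11.814 kip at 13.6 ft from B.
ΣF_x = 0: B_x = 0.
ΣF_y = 0: B_y − 1.79·6.6 − 20 − 20 = 0 → B_y = 51.81 kip.
ΣM about B: M_B − (1.79·6.6)·13.6 − 629.8 − 20·15.9 − 20·12.4 = 0 → M_B = 1356 kip·ft.

B_x = 0, B_y = 51.81 kip, M_B = 1356 kip·ft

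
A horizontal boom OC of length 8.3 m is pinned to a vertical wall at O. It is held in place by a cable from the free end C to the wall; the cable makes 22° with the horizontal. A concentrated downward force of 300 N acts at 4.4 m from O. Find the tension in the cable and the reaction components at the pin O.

ΣM about O: T·sin22°·8.3 − 300·4.4 = 0 → T = 1320/(8.3·0.374607) = 424.541 ≈ 424.5 N.
ΣF_x = 0: O_x − T·cos22° = 0 → O_x = 424.541 × 0.927184 = 393.6 N.
ΣF_y = 0: O_y + T·sin22° − 300 = 0 → O_y = 300 − 424.541 × 0.374607 = 141.0 N.

T = 424.5 N, O_x = 393.6 N, O_y = 141.0 N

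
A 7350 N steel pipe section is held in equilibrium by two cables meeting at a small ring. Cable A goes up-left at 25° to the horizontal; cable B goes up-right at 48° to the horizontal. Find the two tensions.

T_A = 5143 N, T_B = 6966 N

ΣF_x = 0: −T_A·cos25° + T_B·cos48° = 0 → T_B = 1.35446·T_A.
ΣF_y = 0: T_A·sin25° + T_B·sin48° = 7350.
Substitute: T_A·(0.422618 + 1.35446·0.743145) = 7350 → T_A = 5142.82 ≈ 5143 N.
Then T_B = 1.35446 × 5142.82 = 6966 N.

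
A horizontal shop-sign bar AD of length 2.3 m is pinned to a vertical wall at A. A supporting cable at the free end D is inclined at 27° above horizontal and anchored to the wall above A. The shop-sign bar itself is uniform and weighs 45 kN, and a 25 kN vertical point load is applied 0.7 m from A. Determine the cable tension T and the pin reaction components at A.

T = 66.32 kN, A_x = 59.09 kN, A_y = 39.89 kN

ΣM about A: T·sin27°·2.3 − 45·1.15 − 25·0.7 = 0 → T = 69.25/(2.3·0.45399) = 66.3202 ≈ 66.32 kN.
ΣF_x = 0: A_x − T·cos27° = 0 → A_x = 66.3202 × 0.891007 = 59.09 kN.
ΣF_y = 0: A_y + T·sin27° − 45 − 25 = 0 → A_y = 70 − 66.3202 × 0.45399 = 39.89 kN.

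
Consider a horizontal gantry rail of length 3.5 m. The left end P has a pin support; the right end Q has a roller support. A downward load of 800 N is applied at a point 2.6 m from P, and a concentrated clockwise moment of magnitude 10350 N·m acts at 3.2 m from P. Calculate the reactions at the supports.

P_x = 0, P_y = -2751 N, Q_y = 3551 N

ΣM about P: Q_y·3.5 − 800·2.6 − 10350 = 0 → Q_y = 12430/3.5 = 3551.43 ≈ 3551 N.
ΣF_y = 0: P_y + 3551.43 − 800 = 0 → P_y = -2751 N.
ΣF_x = 0: no horizontal applied forces, so P_x = 0.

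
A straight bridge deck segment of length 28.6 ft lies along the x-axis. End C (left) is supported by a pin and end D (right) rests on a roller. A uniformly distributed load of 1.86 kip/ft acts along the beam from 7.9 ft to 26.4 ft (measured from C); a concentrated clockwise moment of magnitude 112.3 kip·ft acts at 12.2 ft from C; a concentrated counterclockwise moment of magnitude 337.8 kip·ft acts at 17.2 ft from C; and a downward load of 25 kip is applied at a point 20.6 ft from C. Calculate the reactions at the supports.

C_x = 0, C_y = 28.65 kip, D_y = 30.76 kip

Resultant of the distributed load: 1.86 × 18.5 = 34.41 kip at 17.15 ft from C.
Moments about C: D_y·28.6 − (1.86·18.5)·17.15 − 112.3 + 337.8 − 25·20.6 = 0 → D_y = 879.6315/28.6 = 30.7563 ≈ 30.76 kip.
ΣF_y = 0: C_y + 30.7563 − 1.86·18.5 − 25 = 0 → C_y = 28.65 kip.
ΣF_x = 0: no horizontal applied forces, so C_x = 0.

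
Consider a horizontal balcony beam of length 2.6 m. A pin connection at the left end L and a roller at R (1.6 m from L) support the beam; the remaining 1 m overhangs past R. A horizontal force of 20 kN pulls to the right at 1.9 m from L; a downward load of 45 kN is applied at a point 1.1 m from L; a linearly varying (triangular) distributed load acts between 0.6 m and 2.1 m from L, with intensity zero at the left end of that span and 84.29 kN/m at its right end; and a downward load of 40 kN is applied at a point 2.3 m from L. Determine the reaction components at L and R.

L_x = -20.00 kN, L_y = -3.438 kN, R_y = 151.7 kN

Resultant of the triangular load: ½ × 84.29 × 1.5 = 63.2175 kN, acting at 1.6 m from L (one-third of the span from the peak).
Moments about L: R_y·1.6 − 45·1.1 − (½·84.29·1.5)·1.6 − 40·2.3 = 0 → R_y = 242.648/1.6 = 151.655 ≈ 151.7 kN.
ΣF_y = 0: L_y + 151.655 − 45 − ½·84.29·1.5 − 40 = 0 → L_y = -3.438 kN.
ΣF_x = 0: L_x + 20 = 0 → L_x = -20.00 kN.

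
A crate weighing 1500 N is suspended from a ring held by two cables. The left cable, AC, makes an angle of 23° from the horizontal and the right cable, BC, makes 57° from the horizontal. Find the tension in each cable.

ΣF_x = 0: −T_AC·cos23° + T_BC·cos57° = 0 → T_BC = 1.69012·T_AC.
ΣF_y = 0: T_AC·sin23° + T_BC·sin57° = 1500.
Substitute: T_AC·(0.390731 + 1.69012·0.838671) = 1500 → T_AC = 829.561 ≈ 829.6 N.
Then T_BC = 1.69012 × 829.561 = 1402 N.

T_AC = 829.6 N, T_BC = 1402 N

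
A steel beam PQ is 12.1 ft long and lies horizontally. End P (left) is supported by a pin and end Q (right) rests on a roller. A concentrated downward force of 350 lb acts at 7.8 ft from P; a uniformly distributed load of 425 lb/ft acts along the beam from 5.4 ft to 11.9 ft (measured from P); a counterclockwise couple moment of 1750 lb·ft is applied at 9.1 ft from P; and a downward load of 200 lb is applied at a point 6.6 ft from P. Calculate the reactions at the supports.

P_x = 0, P_y = 1148 lb, Q_y = 2165 lb

Resultant of the distributed load: 425 × 6.5 = 2762.5 lb at 8.65 ft from P.
ΣM about P: Q_y·12.1 − 350·7.8 − (425·6.5)·8.65 + 1750 − 200·6.6 = 0 → Q_y = 26195.625/12.1 = 2164.93 ≈ 2165 lb.
ΣF_y = 0: P_y + 2164.93 − 350 − 425·6.5 − 200 = 0 → P_y = 1148 lb.
ΣF_x = 0: no horizontal applied forces, so P_x = 0.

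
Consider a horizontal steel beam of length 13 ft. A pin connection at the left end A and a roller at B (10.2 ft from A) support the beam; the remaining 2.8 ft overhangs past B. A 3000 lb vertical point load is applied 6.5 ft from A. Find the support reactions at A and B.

A_x = 0, A_y = 1088 lb, B_y = 1912 lb

Moments about A: B_y·10.2 − 3000·6.5 = 0 → B_y = 19500/10.2 = 1911.76 ≈ 1912 lb.
ΣF_y = 0: A_y + 1911.76 − 3000 = 0 → A_y = 1088 lb.
ΣF_x = 0: no horizontal applied forces, so A_x = 0.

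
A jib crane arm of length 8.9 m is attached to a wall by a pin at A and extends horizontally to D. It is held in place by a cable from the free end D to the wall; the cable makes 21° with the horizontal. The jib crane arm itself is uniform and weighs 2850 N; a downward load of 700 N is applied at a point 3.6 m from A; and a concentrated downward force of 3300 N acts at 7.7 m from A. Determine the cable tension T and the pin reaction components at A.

T = 12730 N, A_x = 11890 N, A_y = 2287 N

ΣM about A: T·sin21°·8.9 − 2850·4.45 − 700·3.6 − 3300·7.7 = 0 → T = 40612.5/(8.9·0.358368) = 12733.3 ≈ 12730 N.
ΣF_x = 0: A_x − T·cos21° = 0 → A_x = 12733.3 × 0.93358 = 11890 N.
ΣF_y = 0: A_y + T·sin21° − 2850 − 700 − 3300 = 0 → A_y = 6850 − 12733.3 × 0.358368 = 2287 N.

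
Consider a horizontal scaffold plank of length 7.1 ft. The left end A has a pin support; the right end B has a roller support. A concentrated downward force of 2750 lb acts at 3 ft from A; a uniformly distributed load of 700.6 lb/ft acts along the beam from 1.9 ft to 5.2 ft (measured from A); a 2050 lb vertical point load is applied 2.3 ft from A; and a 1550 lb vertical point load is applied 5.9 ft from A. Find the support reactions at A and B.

Resultant of the distributed load: 700.6 × 3.3 = 2311.98 lb at 3.55 ft from A.
Moments about A: B_y·7.1 − 2750·3 − (700.6·3.3)·3.55 − 2050·2.3 − 1550·5.9 = 0 → B_y = 30317.529/7.1 = 4270.07 ≈ 4270 lb.
ΣF_y = 0: A_y + 4270.07 − 2750 − 700.6·3.3 − 2050 − 1550 = 0 → A_y = 4392 lb.
ΣF_x = 0: no horizontal applied forces, so A_x = 0.

A_x = 0, A_y = 4392 lb, B_y = 4270 lb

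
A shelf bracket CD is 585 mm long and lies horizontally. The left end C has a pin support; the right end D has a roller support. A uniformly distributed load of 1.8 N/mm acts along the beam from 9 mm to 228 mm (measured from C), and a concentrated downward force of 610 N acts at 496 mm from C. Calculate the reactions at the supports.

C_x = 0, C_y = 407.2 N, D_y = 597.0 N

Resultant of the distributed load: 1.8 × 219 = 394.2 N at 118.5 mm from C.
Moments about C: D_y·585 − (1.8·219)·118.5 − 610·496 = 0 → D_y = 349272.7/585 = 597.047 ≈ 597.0 N.
ΣF_y = 0: C_y + 597.047 − 1.8·219 − 610 = 0 → C_y = 407.2 N.
ΣF_x = 0: no horizontal applied forces, so C_x = 0.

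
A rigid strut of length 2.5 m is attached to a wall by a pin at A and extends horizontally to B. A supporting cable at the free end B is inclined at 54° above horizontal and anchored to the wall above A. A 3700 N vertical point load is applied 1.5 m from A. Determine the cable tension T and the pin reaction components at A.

T = 2744 N, A_x = 1613 N, A_y = 1480 N

ΣM about A: T·sin54°·2.5 − 3700·1.5 = 0 → T = 5550/(2.5·0.809017) = 2744.07 ≈ 2744 N.
ΣF_x = 0: A_x − T·cos54° = 0 → A_x = 2744.07 × 0.587785 = 1613 N.
ΣF_y = 0: A_y + T·sin54° − 3700 = 0 → A_y = 3700 − 2744.07 × 0.809017 = 1480 N.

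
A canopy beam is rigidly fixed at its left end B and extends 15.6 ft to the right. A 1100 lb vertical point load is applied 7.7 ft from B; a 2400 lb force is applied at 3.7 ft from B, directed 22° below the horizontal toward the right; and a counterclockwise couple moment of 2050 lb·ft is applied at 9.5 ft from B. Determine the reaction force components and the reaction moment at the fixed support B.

B_x = -2225 lb, B_y = 1999 lb, M_B = 9747 lb·ft

ΣF_x = 0: B_x + 2400·cos22° = 0 → B_x = -2225 lb.
ΣF_y = 0: B_y − 1100 − 2400·sin22° = 0 → B_y = 1999 lb.
ΣM about B: M_B − 1100·7.7 − 2400·sin22°·3.7 + 2050 = 0 → M_B = 9747 lb·ft.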